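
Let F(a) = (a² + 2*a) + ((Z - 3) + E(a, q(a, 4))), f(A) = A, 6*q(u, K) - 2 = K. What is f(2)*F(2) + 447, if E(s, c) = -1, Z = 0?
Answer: 455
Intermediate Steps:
q(u, K) = ⅓ + K/6
F(a) = -4 + a² + 2*a (F(a) = (a² + 2*a) + ((0 - 3) - 1) = (a² + 2*a) + (-3 - 1) = (a² + 2*a) - 4 = -4 + a² + 2*a)
f(2)*F(2) + 447 = 2*(-4 + 2² + 2*2) + 447 = 2*(-4 + 4 + 4) + 447 = 2*4 + 447 = 8 + 447 = 455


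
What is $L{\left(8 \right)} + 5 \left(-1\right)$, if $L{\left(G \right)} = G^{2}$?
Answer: $59$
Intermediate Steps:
$L{\left(8 \right)} + 5 \left(-1\right) = 8^{2} + 5 \left(-1\right) = 64 - 5 = 59$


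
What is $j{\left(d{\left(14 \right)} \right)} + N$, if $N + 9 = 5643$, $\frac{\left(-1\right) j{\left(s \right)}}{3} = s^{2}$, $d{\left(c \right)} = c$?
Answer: $5046$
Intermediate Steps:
$j{\left(s \right)} = - 3 s^{2}$
$N = 5634$ ($N = -9 + 5643 = 5634$)
$j{\left(d{\left(14 \right)} \right)} + N = - 3 \cdot 14^{2} + 5634 = \left(-3\right) 196 + 5634 = -588 + 5634 = 5046$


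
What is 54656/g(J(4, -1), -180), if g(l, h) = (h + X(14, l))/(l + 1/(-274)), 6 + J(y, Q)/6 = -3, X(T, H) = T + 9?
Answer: 404372416/21509 ≈ 18800.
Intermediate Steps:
X(T, H) = 9 + T
J(y, Q) = -54 (J(y, Q) = -36 + 6*(-3) = -36 - 18 = -54)
g(l, h) = (23 + h)/(-1/274 + l) (g(l, h) = (h + (9 + 14))/(l + 1/(-274)) = (h + 23)/(l - 1/274) = (23 + h)/(-1/274 + l))
54656/g(J(4, -1), -180) = 54656/((274*(23 - 180)/(-1 + 274*(-54)))) = 54656/((274*(-157)/(-1 - 14796))) = 54656/((274*(-157)/(-14797))) = 54656/((274*(-1/14797)*(-157))) = 54656/(43018/14797) = 54656*(14797/43018) = 404372416/21509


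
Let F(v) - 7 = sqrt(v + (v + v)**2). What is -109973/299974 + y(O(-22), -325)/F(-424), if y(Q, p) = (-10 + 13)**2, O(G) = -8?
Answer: -79048905325/215570615594 + 18*sqrt(179670)/718631 ≈ -0.35608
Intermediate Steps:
y(Q, p) = 9 (y(Q, p) = 3**2 = 9)
F(v) = 7 + sqrt(v + 4*v**2) (F(v) = 7 + sqrt(v + (v + v)**2) = 7 + sqrt(v + (2*v)**2) = 7 + sqrt(v + 4*v**2))
-109973/299974 + y(O(-22), -325)/F(-424) = -109973/299974 + 9/(7 + sqrt(-424*(1 + 4*(-424)))) = -109973*1/299974 + 9/(7 + sqrt(-424*(1 - 1696))) = -109973/299974 + 9/(7 + sqrt(-424*(-1695))) = -109973/299974 + 9/(7 + sqrt(718680)) = -109973/299974 + 9/(7 + 2*sqrt(179670))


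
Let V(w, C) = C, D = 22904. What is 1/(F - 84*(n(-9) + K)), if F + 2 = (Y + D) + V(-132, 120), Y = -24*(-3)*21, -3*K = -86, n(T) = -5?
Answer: 1/22546 ≈ 4.4354e-5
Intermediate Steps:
K = 86/3 (K = -⅓*(-86) = 86/3 ≈ 28.667)
Y = 1512 (Y = 72*21 = 1512)
F = 24534 (F = -2 + ((1512 + 22904) + 120) = -2 + (24416 + 120) = -2 + 24536 = 24534)
1/(F - 84*(n(-9) + K)) = 1/(24534 - 84*(-5 + 86/3)) = 1/(24534 - 84*71/3) = 1/(24534 - 1988) = 1/22546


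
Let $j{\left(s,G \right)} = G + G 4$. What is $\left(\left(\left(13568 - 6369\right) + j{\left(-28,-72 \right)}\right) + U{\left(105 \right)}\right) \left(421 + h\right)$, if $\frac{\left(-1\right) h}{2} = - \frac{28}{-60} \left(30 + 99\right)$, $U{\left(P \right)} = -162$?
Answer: $\frac{10035531}{5} \approx 2.0071 \cdot 10^{6}$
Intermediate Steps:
$h = - \frac{602}{5}$ ($h = - 2 - \frac{28}{-60} \left(30 + 99\right) = - 2 \left(-28\right) \left(- \frac{1}{60}\right) 129 = - 2 \cdot \frac{7}{15} \cdot 129 = \left(-2\right) \frac{301}{5} = - \frac{602}{5} \approx -120.4$)
$j{\left(s,G \right)} = 5 G$ ($j{\left(s,G \right)} = G + 4 G = 5 G$)
$\left(\left(\left(13568 - 6369\right) + j{\left(-28,-72 \right)}\right) + U{\left(105 \right)}\right) \left(421 + h\right) = \left(\left(\left(13568 - 6369\right) + 5 \left(-72\right)\right) - 162\right) \left(421 - \frac{602}{5}\right) = \left(\left(7199 - 360\right) - 162\right) \frac{1503}{5} = \left(6839 - 162\right) \frac{1503}{5} = 6677 \cdot \frac{1503}{5} = \frac{10035531}{5}$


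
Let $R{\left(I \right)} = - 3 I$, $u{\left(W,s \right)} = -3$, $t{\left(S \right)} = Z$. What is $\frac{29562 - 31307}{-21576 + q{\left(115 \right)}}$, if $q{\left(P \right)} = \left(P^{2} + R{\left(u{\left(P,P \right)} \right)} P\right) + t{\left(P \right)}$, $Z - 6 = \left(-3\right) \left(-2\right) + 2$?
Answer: $\frac{1745}{7302} \approx 0.23898$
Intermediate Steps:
$Z = 14$ ($Z = 6 + \left(\left(-3\right) \left(-2\right) + 2\right) = 6 + \left(6 + 2\right) = 6 + 8 = 14$)
$t{\left(S \right)} = 14$
$q{\left(P \right)} = 14 + P^{2} + 9 P$ ($q{\left(P \right)} = \left(P^{2} + \left(-3\right) \left(-3\right) P\right) + 14 = \left(P^{2} + 9 P\right) + 14 = 14 + P^{2} + 9 P$)
$\frac{29562 - 31307}{-21576 + q{\left(115 \right)}} = \frac{29562 - 31307}{-21576 + \left(14 + 115^{2} + 9 \cdot 115\right)} = - \frac{1745}{-21576 + \left(14 + 13225 + 1035\right)} = - \frac{1745}{-21576 + 14274} = - \frac{1745}{-7302} = \left(-1745\right) \left(- \frac{1}{7302}\right) = \frac{1745}{7302}$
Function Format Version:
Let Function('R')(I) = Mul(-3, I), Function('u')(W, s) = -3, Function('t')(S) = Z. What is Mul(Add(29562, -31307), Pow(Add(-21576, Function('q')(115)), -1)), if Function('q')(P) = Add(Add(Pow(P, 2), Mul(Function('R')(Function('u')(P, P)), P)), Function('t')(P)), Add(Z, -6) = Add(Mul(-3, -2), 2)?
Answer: Rational(1745, 7302) ≈ 0.23898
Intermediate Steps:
Z = 14 (Z = Add(6, Add(Mul(-3, -2), 2)) = Add(6, Add(6, 2)) = Add(6, 8) = 14)
Function('t')(S) = 14
Function('q')(P) = Add(14, Pow(P, 2), Mul(9, P)) (Function('q')(P) = Add(Add(Pow(P, 2), Mul(Mul(-3, -3), P)), 14) = Add(Add(Pow(P, 2), Mul(9, P)), 14) = Add(14, Pow(P, 2), Mul(9, P)))
Mul(Add(29562, -31307), Pow(Add(-21576, Function('q')(115)), -1)) = Mul(Add(29562, -31307), Pow(Add(-21576, Add(14, Pow(115, 2), Mul(9, 115))), -1)) = Mul(-1745, Pow(Add(-21576, Add(14, 13225, 1035)), -1)) = Mul(-1745, Pow(Add(-21576, 14274), -1)) = Mul(-1745, Pow(-7302, -1)) = Mul(-1745, Rational(-1, 7302)) = Rational(1745, 7302)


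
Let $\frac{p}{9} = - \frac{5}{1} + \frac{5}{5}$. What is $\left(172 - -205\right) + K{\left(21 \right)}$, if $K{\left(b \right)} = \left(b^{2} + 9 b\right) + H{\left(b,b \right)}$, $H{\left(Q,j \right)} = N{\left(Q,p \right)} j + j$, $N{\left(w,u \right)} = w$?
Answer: $1469$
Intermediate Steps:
$p = -36$ ($p = 9 \left(- \frac{5}{1} + \frac{5}{5}\right) = 9 \left(\left(-5\right) 1 + 5 \cdot \frac{1}{5}\right) = 9 \left(-5 + 1\right) = 9 \left(-4\right) = -36$)
$H{\left(Q,j \right)} = j + Q j$ ($H{\left(Q,j \right)} = Q j + j = j + Q j$)
$K{\left(b \right)} = b^{2} + 9 b + b \left(1 + b\right)$ ($K{\left(b \right)} = \left(b^{2} + 9 b\right) + b \left(1 + b\right) = b^{2} + 9 b + b \left(1 + b\right)$)
$\left(172 - -205\right) + K{\left(21 \right)} = \left(172 - -205\right) + 2 \cdot 21 \left(5 + 21\right) = \left(172 + 205\right) + 2 \cdot 21 \cdot 26 = 377 + 1092 = 1469$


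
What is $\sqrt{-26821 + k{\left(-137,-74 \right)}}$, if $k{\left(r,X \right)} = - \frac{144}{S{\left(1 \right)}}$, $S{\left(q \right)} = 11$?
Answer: $\frac{5 i \sqrt{129877}}{11} \approx 163.81 i$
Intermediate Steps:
$k{\left(r,X \right)} = - \frac{144}{11}$
$\sqrt{-26821 + k{\left(-137,-74 \right)}} = \sqrt{-26821 - \frac{144}{11}} = \sqrt{- \frac{295175}{11}} = \frac{5 i \sqrt{129877}}{11}$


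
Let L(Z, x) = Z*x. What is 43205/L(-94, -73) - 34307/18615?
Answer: 7792417/1749810 ≈ 4.4533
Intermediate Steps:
43205/L(-94, -73) - 34307/18615 = 43205/((-94*(-73))) - 34307/18615 = 43205/6862 - 34307*1/18615 = 43205*(1/6862) - 34307/18615 = 43205/6862 - 34307/18615 = 7792417/1749810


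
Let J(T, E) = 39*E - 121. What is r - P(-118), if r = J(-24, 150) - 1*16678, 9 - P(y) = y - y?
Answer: -10958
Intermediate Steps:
J(T, E) = -121 + 39*E
P(y) = 9 (P(y) = 9 - (y - y) = 9 - 1*0 = 9 + 0 = 9)
r = -10949 (r = (-121 + 39*150) - 1*16678 = (-121 + 5850) - 16678 = 5729 - 16678 = -10949)
r - P(-118) = -10949 - 1*9 = -10949 - 9 = -10958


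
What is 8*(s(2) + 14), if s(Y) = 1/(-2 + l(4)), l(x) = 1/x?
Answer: 752/7 ≈ 107.43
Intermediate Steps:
l(x) = 1/x
s(Y) = -4/7 (s(Y) = 1/(-2 + 1/4) = 1/(-7/4) = -4/7)
8*(s(2) + 14) = 8*(-4/7 + 14) = 8*(94/7) = 752/7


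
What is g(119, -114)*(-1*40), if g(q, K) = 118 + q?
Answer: -9480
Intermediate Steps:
g(119, -114)*(-1*40) = (118 + 119)*(-1*40) = 237*(-40) = -9480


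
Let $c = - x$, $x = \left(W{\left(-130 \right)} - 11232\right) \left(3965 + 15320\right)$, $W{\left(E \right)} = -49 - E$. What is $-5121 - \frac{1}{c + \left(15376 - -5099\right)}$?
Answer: $- \frac{1101360718711}{215067510} \approx -5121.0$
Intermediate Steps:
$x = -215047035$ ($x = \left(\left(-49 - -130\right) - 11232\right) \left(3965 + 15320\right) = \left(\left(-49 + 130\right) - 11232\right) 19285 = \left(81 - 11232\right) 19285 = \left(-11151\right) 19285 = -215047035$)
$c = 215047035$ ($c = \left(-1\right) \left(-215047035\right) = 215047035$)
$-5121 - \frac{1}{c + \left(15376 - -5099\right)} = -5121 - \frac{1}{215047035 + \left(15376 - -5099\right)} = -5121 - \frac{1}{215047035 + \left(15376 + 5099\right)} = -5121 - \frac{1}{215047035 + 20475} = -5121 - \frac{1}{215067510} = - \frac{1101360718711}{215067510}$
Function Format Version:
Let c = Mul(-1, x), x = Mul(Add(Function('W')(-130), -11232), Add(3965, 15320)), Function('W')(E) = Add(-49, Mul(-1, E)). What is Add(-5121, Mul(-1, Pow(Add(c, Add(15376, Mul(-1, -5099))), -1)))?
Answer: Rational(-1101360718711, 215067510) ≈ -5121.0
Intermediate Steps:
x = -215047035 (x = Mul(Add(Add(-49, Mul(-1, -130)), -11232), Add(3965, 15320)) = Mul(Add(Add(-49, 130), -11232), 19285) = Mul(Add(81, -11232), 19285) = Mul(-11151, 19285) = -215047035)
c = 215047035 (c = Mul(-1, -215047035) = 215047035)
Add(-5121, Mul(-1, Pow(Add(c, Add(15376, Mul(-1, -5099))), -1))) = Add(-5121, Mul(-1, Pow(Add(215047035, Add(15376, Mul(-1, -5099))), -1))) = Add(-5121, Mul(-1, Pow(Add(215047035, Add(15376, 5099)), -1))) = Add(-5121, Mul(-1, Pow(Add(215047035, 20475), -1))) = Add(-5121, Mul(-1, Pow(215067510, -1))) = Add(-5121, Mul(-1, Rational(1, 215067510))) = Add(-5121, Rational(-1, 215067510)) = Rational(-1101360718711, 215067510)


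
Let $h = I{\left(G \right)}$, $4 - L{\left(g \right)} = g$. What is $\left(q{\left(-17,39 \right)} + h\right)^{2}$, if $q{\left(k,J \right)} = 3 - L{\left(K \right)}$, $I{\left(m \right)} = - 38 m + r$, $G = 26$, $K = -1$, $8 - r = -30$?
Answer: $906304$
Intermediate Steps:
$r = 38$ ($r = 8 - -30 = 8 + 30 = 38$)
$L{\left(g \right)} = 4 - g$
$I{\left(m \right)} = 38 - 38 m$ ($I{\left(m \right)} = - 38 m + 38 = 38 - 38 m$)
$q{\left(k,J \right)} = -2$ ($q{\left(k,J \right)} = 3 - \left(4 - -1\right) = 3 - \left(4 + 1\right) = 3 - 5 = -2$)
$h = -950$ ($h = 38 - 988 = -950$)
$\left(q{\left(-17,39 \right)} + h\right)^{2} = \left(-2 - 950\right)^{2} = \left(-952\right)^{2} = 906304$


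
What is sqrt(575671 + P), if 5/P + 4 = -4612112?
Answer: sqrt(3061362825376608099)/2306058 ≈ 758.73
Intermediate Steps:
P = -5/4612116 (P = 5/(-4 - 4612112) = 5/(-4612116) = 5*(-1/4612116) = -5/4612116 ≈ -1.0841e-6)
sqrt(575671 + P) = sqrt(575671 - 5/4612116) = sqrt(2655061429831/4612116) = sqrt(3061362825376608099)/2306058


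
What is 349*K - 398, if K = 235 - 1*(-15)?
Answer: 86852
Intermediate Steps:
K = 250 (K = 235 + 15 = 250)
349*K - 398 = 349*250 - 398 = 87250 - 398 = 86852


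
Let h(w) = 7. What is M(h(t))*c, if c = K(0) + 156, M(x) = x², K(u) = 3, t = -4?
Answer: 7791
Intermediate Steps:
c = 159 (c = 3 + 156 = 159)
M(h(t))*c = 7²*159 = 49*159 = 7791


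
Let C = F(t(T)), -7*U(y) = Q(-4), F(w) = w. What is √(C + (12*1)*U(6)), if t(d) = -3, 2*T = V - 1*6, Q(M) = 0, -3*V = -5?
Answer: I*√3 ≈ 1.732*I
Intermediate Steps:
V = 5/3 (V = -⅓*(-5) = 5/3 ≈ 1.6667)
T = -13/6 (T = (5/3 - 1*6)/2 = (5/3 - 6)/2 = (½)*(-13/3) = -13/6 ≈ -2.1667)
U(y) = 0 (U(y) = -⅐*0 = 0)
C = -3
√(C + (12*1)*U(6)) = √(-3 + (12*1)*0) = √(-3 + 12*0) = √(-3 + 0) = √(-3) = I*√3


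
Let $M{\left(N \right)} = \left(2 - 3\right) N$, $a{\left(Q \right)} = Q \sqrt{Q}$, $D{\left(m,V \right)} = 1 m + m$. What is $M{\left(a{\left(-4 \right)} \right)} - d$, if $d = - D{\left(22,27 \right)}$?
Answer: $44 + 8 i \approx 44.0 + 8.0 i$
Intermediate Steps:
$D{\left(m,V \right)} = 2 m$ ($D{\left(m,V \right)} = m + m = 2 m$)
$a{\left(Q \right)} = Q^{\frac{3}{2}}$
$d = -44$ ($d = - 2 \cdot 22 = \left(-1\right) 44 = -44$)
$M{\left(N \right)} = - N$
$M{\left(a{\left(-4 \right)} \right)} - d = - \left(-4\right)^{\frac{3}{2}} - -44 = - \left(-8\right) i + 44 = 8 i + 44 = 44 + 8 i$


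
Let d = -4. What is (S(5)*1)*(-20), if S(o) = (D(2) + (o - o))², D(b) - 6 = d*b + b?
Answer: 0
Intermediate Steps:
D(b) = 6 - 3*b (D(b) = 6 + (-4*b + b) = 6 - 3*b)
S(o) = 0 (S(o) = ((6 - 3*2) + (o - o))² = ((6 - 6) + 0)² = (0 + 0)² = 0² = 0)
(S(5)*1)*(-20) = (0*1)*(-20) = 0*(-20) = 0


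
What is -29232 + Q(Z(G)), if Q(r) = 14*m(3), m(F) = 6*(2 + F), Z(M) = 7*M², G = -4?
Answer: -28812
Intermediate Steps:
m(F) = 12 + 6*F
Q(r) = 420 (Q(r) = 14*(12 + 6*3) = 14*(12 + 18) = 14*30 = 420)
-29232 + Q(Z(G)) = -29232 + 420 = -28812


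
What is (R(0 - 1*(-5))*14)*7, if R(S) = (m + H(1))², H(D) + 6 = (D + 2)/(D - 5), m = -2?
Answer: 60025/8 ≈ 7503.1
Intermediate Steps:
H(D) = -6 + (2 + D)/(-5 + D) (H(D) = -6 + (D + 2)/(D - 5) = -6 + (2 + D)/(-5 + D))
R(S) = 1225/16 (R(S) = (-2 + (32 - 5*1)/(-5 + 1))² = (-2 + (32 - 5)/(-4))² = (-2 - ¼*27)² = (-2 - 27/4)² = (-35/4)² = 1225/16)
(R(0 - 1*(-5))*14)*7 = ((1225/16)*14)*7 = (8575/8)*7 = 60025/8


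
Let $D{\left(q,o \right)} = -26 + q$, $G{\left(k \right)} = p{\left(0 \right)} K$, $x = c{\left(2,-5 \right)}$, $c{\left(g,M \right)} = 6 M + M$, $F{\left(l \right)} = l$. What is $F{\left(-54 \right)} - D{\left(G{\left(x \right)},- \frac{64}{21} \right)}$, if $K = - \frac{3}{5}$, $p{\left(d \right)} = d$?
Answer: $-28$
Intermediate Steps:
$K = - \frac{3}{5}$ ($K = \left(-3\right) \frac{1}{5} = - \frac{3}{5} \approx -0.6$)
$c{\left(g,M \right)} = 7 M$
$x = -35$ ($x = 7 \left(-5\right) = -35$)
$G{\left(k \right)} = 0$ ($G{\left(k \right)} = 0 \left(- \frac{3}{5}\right) = 0$)
$F{\left(-54 \right)} - D{\left(G{\left(x \right)},- \frac{64}{21} \right)} = -54 - \left(-26 + 0\right) = -54 - -26 = -54 + 26 = -28$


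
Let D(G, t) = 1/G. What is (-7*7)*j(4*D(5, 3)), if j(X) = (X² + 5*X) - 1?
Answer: -4459/25 ≈ -178.36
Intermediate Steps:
j(X) = -1 + X² + 5*X
(-7*7)*j(4*D(5, 3)) = (-7*7)*(-1 + (4/5)² + 5*(4/5)) = -49*(-1 + (4*(⅕))² + 5*(4*(⅕))) = -49*(-1 + (⅘)² + 5*(⅘)) = -49*(-1 + 16/25 + 4) = -49*91/25 = -4459/25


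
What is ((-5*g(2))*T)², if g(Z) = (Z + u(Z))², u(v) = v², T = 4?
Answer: 518400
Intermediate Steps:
g(Z) = (Z + Z²)²
((-5*g(2))*T)² = (-5*2²*(1 + 2)²*4)² = (-20*3²*4)² = (-20*9*4)² = (-5*36*4)² = (-180*4)² = (-720)² = 518400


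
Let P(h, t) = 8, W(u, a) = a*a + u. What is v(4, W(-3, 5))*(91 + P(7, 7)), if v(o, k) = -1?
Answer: -99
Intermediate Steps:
W(u, a) = u + a² (W(u, a) = a² + u = u + a²)
v(4, W(-3, 5))*(91 + P(7, 7)) = -(91 + 8) = -1*99 = -99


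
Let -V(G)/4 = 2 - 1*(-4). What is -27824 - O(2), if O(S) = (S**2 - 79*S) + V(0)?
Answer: -27646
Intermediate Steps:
V(G) = -24 (V(G) = -4*(2 - 1*(-4)) = -4*(2 + 4) = -4*6 = -24)
O(S) = -24 + S**2 - 79*S (O(S) = (S**2 - 79*S) - 24 = -24 + S**2 - 79*S)
-27824 - O(2) = -27824 - (-24 + 2**2 - 79*2) = -27824 - (-24 + 4 - 158) = -27824 - 1*(-178) = -27824 + 178 = -27646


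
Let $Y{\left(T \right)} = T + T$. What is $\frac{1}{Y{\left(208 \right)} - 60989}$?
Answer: $- \frac{1}{60573} \approx -1.6509 \cdot 10^{-5}$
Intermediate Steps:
$Y{\left(T \right)} = 2 T$
$\frac{1}{Y{\left(208 \right)} - 60989} = \frac{1}{2 \cdot 208 - 60989} = \frac{1}{416 - 60989} = \frac{1}{-60573} = - \frac{1}{60573}$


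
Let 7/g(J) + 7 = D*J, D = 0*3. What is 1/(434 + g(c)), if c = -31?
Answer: 1/433 ≈ 0.0023095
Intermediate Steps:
D = 0
g(J) = -1 (g(J) = 7/(-7 + 0*J) = 7/(-7 + 0) = 7/(-7) = 7*(-1/7) = -1)
1/(434 + g(c)) = 1/(434 - 1) = 1/433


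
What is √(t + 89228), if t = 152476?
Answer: 18*√746 ≈ 491.63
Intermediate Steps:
√(t + 89228) = √(152476 + 89228) = √241704 = 18*√746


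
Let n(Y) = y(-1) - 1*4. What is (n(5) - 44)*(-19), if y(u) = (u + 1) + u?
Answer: 931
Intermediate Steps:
y(u) = 1 + 2*u (y(u) = (1 + u) + u = 1 + 2*u)
n(Y) = -5 (n(Y) = (1 + 2*(-1)) - 1*4 = (1 - 2) - 4 = -1 - 4 = -5)
(n(5) - 44)*(-19) = (-5 - 44)*(-19) = -49*(-19) = 931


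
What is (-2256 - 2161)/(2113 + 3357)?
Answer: -4417/5470 ≈ -0.80750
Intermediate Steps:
(-2256 - 2161)/(2113 + 3357) = -4417/5470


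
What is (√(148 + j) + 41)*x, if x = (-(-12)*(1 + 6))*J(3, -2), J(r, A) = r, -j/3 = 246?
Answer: 10332 + 252*I*√590 ≈ 10332.0 + 6121.1*I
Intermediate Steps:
j = -738 (j = -3*246 = -738)
x = 252 (x = -(-12)*(1 + 6)*3 = -(-12)*7*3 = -3*(-28)*3 = 84*3 = 252)
(√(148 + j) + 41)*x = (√(148 - 738) + 41)*252 = (√(-590) + 41)*252 = (I*√590 + 41)*252 = (41 + I*√590)*252 = 10332 + 252*I*√590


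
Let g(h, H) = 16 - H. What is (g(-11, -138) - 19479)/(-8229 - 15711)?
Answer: 3865/4788 ≈ 0.80723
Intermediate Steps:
(g(-11, -138) - 19479)/(-8229 - 15711) = ((16 - 1*(-138)) - 19479)/(-8229 - 15711) = ((16 + 138) - 19479)/(-23940) = (154 - 19479)*(-1/23940) = -19325*(-1/23940) = 3865/4788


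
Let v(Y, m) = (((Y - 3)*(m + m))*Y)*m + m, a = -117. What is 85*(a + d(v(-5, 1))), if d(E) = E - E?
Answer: -9945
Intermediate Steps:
v(Y, m) = m + 2*Y*m²*(-3 + Y) (v(Y, m) = (((-3 + Y)*(2*m))*Y)*m + m = ((2*m*(-3 + Y))*Y)*m + m = (2*Y*m*(-3 + Y))*m + m = 2*Y*m²*(-3 + Y) + m = m + 2*Y*m²*(-3 + Y))
d(E) = 0
85*(a + d(v(-5, 1))) = 85*(-117 + 0) = 85*(-117) = -9945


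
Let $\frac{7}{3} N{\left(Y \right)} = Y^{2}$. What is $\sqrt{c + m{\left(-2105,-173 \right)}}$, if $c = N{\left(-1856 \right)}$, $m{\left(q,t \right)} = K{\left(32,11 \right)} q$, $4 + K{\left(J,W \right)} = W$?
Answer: $\frac{\sqrt{71617441}}{7} \approx 1209.0$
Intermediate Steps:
$K{\left(J,W \right)} = -4 + W$
$N{\left(Y \right)} = \frac{3 Y^{2}}{7}$
$m{\left(q,t \right)} = 7 q$ ($m{\left(q,t \right)} = \left(-4 + 11\right) q = 7 q$)
$c = \frac{10334208}{7}$ ($c = \frac{3 \left(-1856\right)^{2}}{7} = \frac{3}{7} \cdot 3444736 = \frac{10334208}{7} \approx 1.4763 \cdot 10^{6}$)
$\sqrt{c + m{\left(-2105,-173 \right)}} = \sqrt{\frac{10334208}{7} + 7 \left(-2105\right)} = \sqrt{\frac{10334208}{7} - 14735} = \sqrt{\frac{10231063}{7}} = \frac{\sqrt{71617441}}{7}$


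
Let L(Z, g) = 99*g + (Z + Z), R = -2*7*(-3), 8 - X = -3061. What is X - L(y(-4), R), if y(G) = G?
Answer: -1081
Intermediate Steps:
X = 3069 (X = 8 - 1*(-3061) = 8 + 3061 = 3069)
R = 42 (R = -14*(-3) = 42)
L(Z, g) = 2*Z + 99*g (L(Z, g) = 99*g + 2*Z = 2*Z + 99*g)
X - L(y(-4), R) = 3069 - (2*(-4) + 99*42) = 3069 - (-8 + 4158) = 3069 - 1*4150 = 3069 - 4150 = -1081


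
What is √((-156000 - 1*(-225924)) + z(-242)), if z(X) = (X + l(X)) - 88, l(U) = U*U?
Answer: √128158 ≈ 357.99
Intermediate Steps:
l(U) = U²
z(X) = -88 + X + X² (z(X) = (X + X²) - 88 = -88 + X + X²)
√((-156000 - 1*(-225924)) + z(-242)) = √((-156000 - 1*(-225924)) + (-88 - 242 + (-242)²)) = √((-156000 + 225924) + (-88 - 242 + 58564)) = √(69924 + 58234) = √128158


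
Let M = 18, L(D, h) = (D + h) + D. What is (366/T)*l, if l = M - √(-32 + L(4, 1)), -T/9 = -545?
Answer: 732/545 - 122*I*√23/1635 ≈ 1.3431 - 0.35785*I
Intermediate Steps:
L(D, h) = h + 2*D
T = 4905 (T = -9*(-545) = 4905)
l = 18 - I*√23 (l = 18 - √(-32 + (1 + 2*4)) = 18 - √(-32 + (1 + 8)) = 18 - √(-32 + 9) = 18 - √(-23) = 18 - I*√23 ≈ 18.0 - 4.7958*I)
(366/T)*l = (366/4905)*(18 - I*√23) = (366*(1/4905))*(18 - I*√23) = 122*(18 - I*√23)/1635 = 732/545 - 122*I*√23/1635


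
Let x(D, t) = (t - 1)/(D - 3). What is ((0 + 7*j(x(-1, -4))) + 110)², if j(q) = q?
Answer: 225625/16 ≈ 14102.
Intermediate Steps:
x(D, t) = (-1 + t)/(-3 + D)
((0 + 7*j(x(-1, -4))) + 110)² = ((0 + 7*((-1 - 4)/(-3 - 1))) + 110)² = ((0 + 7*(-5/(-4))) + 110)² = ((0 + 7*(-¼*(-5))) + 110)² = ((0 + 7*(5/4)) + 110)² = ((0 + 35/4) + 110)² = (35/4 + 110)² = (475/4)² = 225625/16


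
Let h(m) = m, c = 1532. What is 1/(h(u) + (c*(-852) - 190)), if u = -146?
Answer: -1/1305600 ≈ -7.6593e-7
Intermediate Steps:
1/(h(u) + (c*(-852) - 190)) = 1/(-146 + (1532*(-852) - 190)) = 1/(-146 + (-1305264 - 190)) = 1/(-146 - 1305454) = 1/(-1305600) = -1/1305600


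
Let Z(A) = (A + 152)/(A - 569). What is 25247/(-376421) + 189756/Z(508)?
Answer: -363094450238/20703155 ≈ -17538.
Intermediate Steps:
Z(A) = (152 + A)/(-569 + A)
25247/(-376421) + 189756/Z(508) = 25247/(-376421) + 189756/(((152 + 508)/(-569 + 508))) = 25247*(-1/376421) + 189756/((660/(-61))) = -25247/376421 + 189756/((-1/61*660)) = -25247/376421 + 189756/(-660/61) = -25247/376421 + 189756*(-61/660) = -25247/376421 - 964593/55 = -363094450238/20703155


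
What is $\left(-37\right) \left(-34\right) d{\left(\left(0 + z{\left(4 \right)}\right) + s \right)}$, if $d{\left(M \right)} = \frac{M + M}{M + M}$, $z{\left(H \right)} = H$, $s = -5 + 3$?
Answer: $1258$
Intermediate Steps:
$s = -2$
$d{\left(M \right)} = 1$ ($d{\left(M \right)} = \frac{2 M}{2 M} = 2 M \frac{1}{2 M} = 1$)
$\left(-37\right) \left(-34\right) d{\left(\left(0 + z{\left(4 \right)}\right) + s \right)} = \left(-37\right) \left(-34\right) 1 = 1258 \cdot 1 = 1258$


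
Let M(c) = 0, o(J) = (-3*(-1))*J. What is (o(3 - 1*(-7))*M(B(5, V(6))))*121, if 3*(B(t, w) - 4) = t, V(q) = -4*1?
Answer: 0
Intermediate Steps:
V(q) = -4
B(t, w) = 4 + t/3
o(J) = 3*J
(o(3 - 1*(-7))*M(B(5, V(6))))*121 = ((3*(3 - 1*(-7)))*0)*121 = ((3*(3 + 7))*0)*121 = ((3*10)*0)*121 = (30*0)*121 = 0*121 = 0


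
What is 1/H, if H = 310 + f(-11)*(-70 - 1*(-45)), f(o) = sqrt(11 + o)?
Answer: 1/310 ≈ 0.0032258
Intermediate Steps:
H = 310 (H = 310 + sqrt(11 - 11)*(-70 - 1*(-45)) = 310 + sqrt(0)*(-70 + 45) = 310 + 0*(-25) = 310 + 0 = 310)
1/H = 1/310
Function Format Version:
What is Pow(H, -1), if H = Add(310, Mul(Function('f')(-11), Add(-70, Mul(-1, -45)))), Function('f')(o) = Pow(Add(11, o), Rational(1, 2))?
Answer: Rational(1, 310) ≈ 0.0032258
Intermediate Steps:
H = 310 (H = Add(310, Mul(Pow(Add(11, -11), Rational(1, 2)), Add(-70, Mul(-1, -45)))) = Add(310, Mul(Pow(0, Rational(1, 2)), Add(-70, 45))) = Add(310, Mul(0, -25)) = Add(310, 0) = 310)
Pow(H, -1) = Pow(310, -1) = Rational(1, 310)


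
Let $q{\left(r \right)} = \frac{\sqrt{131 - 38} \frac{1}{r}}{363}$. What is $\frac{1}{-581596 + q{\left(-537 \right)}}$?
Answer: $- \frac{7366513306872852}{4284334673224023231761} + \frac{64977 \sqrt{93}}{4284334673224023231761} \approx -1.7194 \cdot 10^{-6}$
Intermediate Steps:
$q{\left(r \right)} = \frac{\sqrt{93}}{363 r}$ ($q{\left(r \right)} = \frac{\sqrt{93}}{r} \frac{1}{363} = \frac{\sqrt{93}}{363 r}$)
$\frac{1}{-581596 + q{\left(-537 \right)}} = \frac{1}{-581596 + \frac{\sqrt{93}}{363 \left(-537\right)}} = \frac{1}{-581596 + \frac{1}{363} \sqrt{93} \left(- \frac{1}{537}\right)} = \frac{1}{-581596 - \frac{\sqrt{93}}{194931}}$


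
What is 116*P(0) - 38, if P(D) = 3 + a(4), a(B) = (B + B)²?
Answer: 7734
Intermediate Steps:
a(B) = 4*B² (a(B) = (2*B)² = 4*B²)
P(D) = 67 (P(D) = 3 + 4*4² = 3 + 4*16 = 3 + 64 = 67)
116*P(0) - 38 = 116*67 - 38 = 7772 - 38 = 7734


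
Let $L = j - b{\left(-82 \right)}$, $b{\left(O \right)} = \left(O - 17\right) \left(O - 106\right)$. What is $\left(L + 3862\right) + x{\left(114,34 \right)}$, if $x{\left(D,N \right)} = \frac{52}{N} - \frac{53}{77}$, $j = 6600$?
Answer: $- \frac{10667249}{1309} \approx -8149.2$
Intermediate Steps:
$x{\left(D,N \right)} = - \frac{53}{77} + \frac{52}{N}$ ($x{\left(D,N \right)} = \frac{52}{N} - \frac{53}{77} = - \frac{53}{77} + \frac{52}{N}$)
$b{\left(O \right)} = \left(-106 + O\right) \left(-17 + O\right)$ ($b{\left(O \right)} = \left(-17 + O\right) \left(-106 + O\right) = \left(-106 + O\right) \left(-17 + O\right)$)
$L = -12012$ ($L = 6600 - \left(1802 + \left(-82\right)^{2} - -10086\right) = 6600 - \left(1802 + 6724 + 10086\right) = 6600 - 18612 = -12012$)
$\left(L + 3862\right) + x{\left(114,34 \right)} = \left(-12012 + 3862\right) - \left(\frac{53}{77} - \frac{52}{34}\right) = -8150 + \left(- \frac{53}{77} + 52 \cdot \frac{1}{34}\right) = -8150 + \left(- \frac{53}{77} + \frac{26}{17}\right) = -8150 + \frac{1101}{1309} = - \frac{10667249}{1309}$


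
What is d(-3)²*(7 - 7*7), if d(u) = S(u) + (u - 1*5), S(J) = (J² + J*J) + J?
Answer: -2058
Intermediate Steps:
S(J) = J + 2*J² (S(J) = (J² + J²) + J = 2*J² + J = J + 2*J²)
d(u) = -5 + u + u*(1 + 2*u) (d(u) = u*(1 + 2*u) + (u - 1*5) = u*(1 + 2*u) + (u - 5) = u*(1 + 2*u) + (-5 + u) = -5 + u + u*(1 + 2*u))
d(-3)²*(7 - 7*7) = (-5 - 3 - 3*(1 + 2*(-3)))²*(7 - 7*7) = (-5 - 3 - 3*(1 - 6))²*(7 - 49) = (-5 - 3 - 3*(-5))²*(-42) = (-5 - 3 + 15)²*(-42) = 7²*(-42) = 49*(-42) = -2058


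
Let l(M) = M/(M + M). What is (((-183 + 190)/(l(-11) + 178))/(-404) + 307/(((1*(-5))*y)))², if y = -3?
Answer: 123489690921/294808900 ≈ 418.88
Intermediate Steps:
l(M) = ½ (l(M) = M/((2*M)) = (1/(2*M))*M = ½)
(((-183 + 190)/(l(-11) + 178))/(-404) + 307/(((1*(-5))*y)))² = (((-183 + 190)/(½ + 178))/(-404) + 307/(((1*(-5))*(-3))))² = ((7/(357/2))*(-1/404) + 307/((-5*(-3))))² = ((7*(2/357))*(-1/404) + 307/15)² = ((2/51)*(-1/404) + 307*(1/15))² = (-1/10302 + 307/15)² = (351411/17170)² = 123489690921/294808900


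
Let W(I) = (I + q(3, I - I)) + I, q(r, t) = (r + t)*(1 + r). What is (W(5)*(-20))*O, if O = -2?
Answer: 880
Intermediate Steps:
q(r, t) = (1 + r)*(r + t)
W(I) = 12 + 2*I (W(I) = (I + (3 + (I - I) + 3² + 3*(I - I))) + I = (I + (3 + 0 + 9 + 3*0)) + I = (I + (3 + 0 + 9 + 0)) + I = (I + 12) + I = (12 + I) + I = 12 + 2*I)
(W(5)*(-20))*O = ((12 + 2*5)*(-20))*(-2) = ((12 + 10)*(-20))*(-2) = (22*(-20))*(-2) = -440*(-2) = 880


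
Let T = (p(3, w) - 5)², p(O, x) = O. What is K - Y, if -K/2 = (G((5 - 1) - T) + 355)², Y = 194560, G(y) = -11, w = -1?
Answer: -431232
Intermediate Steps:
T = 4 (T = (3 - 5)² = (-2)² = 4)
K = -236672 (K = -2*(-11 + 355)² = -2*344² = -2*118336 = -236672)
K - Y = -236672 - 1*194560 = -236672 - 194560 = -431232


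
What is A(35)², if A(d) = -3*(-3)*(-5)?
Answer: 2025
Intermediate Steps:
A(d) = -45 (A(d) = 9*(-5) = -45)
A(35)² = (-45)² = 2025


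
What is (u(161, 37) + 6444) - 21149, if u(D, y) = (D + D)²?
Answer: 88979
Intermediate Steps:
u(D, y) = 4*D² (u(D, y) = (2*D)² = 4*D²)
(u(161, 37) + 6444) - 21149 = (4*161² + 6444) - 21149 = (4*25921 + 6444) - 21149 = (103684 + 6444) - 21149 = 110128 - 21149 = 88979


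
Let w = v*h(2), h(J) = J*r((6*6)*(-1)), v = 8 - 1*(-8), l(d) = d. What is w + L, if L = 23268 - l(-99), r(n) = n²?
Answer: 64839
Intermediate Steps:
v = 16 (v = 8 + 8 = 16)
L = 23367 (L = 23268 - 1*(-99) = 23268 + 99 = 23367)
h(J) = 1296*J (h(J) = J*((6*6)*(-1))² = J*(36*(-1))² = J*(-36)² = J*1296 = 1296*J)
w = 41472 (w = 16*(1296*2) = 16*2592 = 41472)
w + L = 41472 + 23367 = 64839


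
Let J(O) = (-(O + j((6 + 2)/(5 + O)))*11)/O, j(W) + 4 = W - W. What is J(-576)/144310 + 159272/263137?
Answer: 661870878113/1093631053536 ≈ 0.60520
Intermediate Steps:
j(W) = -4 (j(W) = -4 + (W - W) = -4 + 0 = -4)
J(O) = (44 - 11*O)/O (J(O) = (-(O - 4)*11)/O = (-(-4 + O)*11)/O = (-(-44 + 11*O))/O = (44 - 11*O)/O)
J(-576)/144310 + 159272/263137 = (-11 + 44/(-576))/144310 + 159272/263137 = (-11 + 44*(-1/576))*(1/144310) + 159272*(1/263137) = (-11 - 11/144)*(1/144310) + 159272/263137 = -1595/144*1/144310 + 159272/263137 = -319/4156128 + 159272/263137 = 661870878113/1093631053536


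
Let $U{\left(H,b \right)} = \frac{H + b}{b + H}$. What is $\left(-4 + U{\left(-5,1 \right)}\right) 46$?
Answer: $-138$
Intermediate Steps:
$U{\left(H,b \right)} = 1$ ($U{\left(H,b \right)} = \frac{H + b}{H + b} = 1$)
$\left(-4 + U{\left(-5,1 \right)}\right) 46 = \left(-4 + 1\right) 46 = \left(-3\right) 46 = -138$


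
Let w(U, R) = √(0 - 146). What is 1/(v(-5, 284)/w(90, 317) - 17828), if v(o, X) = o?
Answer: -2602888/46404287289 - 5*I*√146/46404287289 ≈ -5.6092e-5 - 1.3019e-9*I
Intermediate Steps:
w(U, R) = I*√146 (w(U, R) = √(-146) = I*√146)
1/(v(-5, 284)/w(90, 317) - 17828) = 1/(-5*(-I*√146/146) - 17828) = 1/(-(-5)*I*√146/146 - 17828) = 1/(5*I*√146/146 - 17828) = 1/(-17828 + 5*I*√146/146)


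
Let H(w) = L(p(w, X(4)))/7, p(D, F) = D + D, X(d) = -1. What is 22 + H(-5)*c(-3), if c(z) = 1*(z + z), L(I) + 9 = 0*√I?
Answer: 208/7 ≈ 29.714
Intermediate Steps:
p(D, F) = 2*D
L(I) = -9 (L(I) = -9 + 0*√I = -9 + 0 = -9)
c(z) = 2*z (c(z) = 1*(2*z) = 2*z)
H(w) = -9/7
22 + H(-5)*c(-3) = 22 - 18*(-3)/7 = 22 - 9/7*(-6) = 22 + 54/7 = 208/7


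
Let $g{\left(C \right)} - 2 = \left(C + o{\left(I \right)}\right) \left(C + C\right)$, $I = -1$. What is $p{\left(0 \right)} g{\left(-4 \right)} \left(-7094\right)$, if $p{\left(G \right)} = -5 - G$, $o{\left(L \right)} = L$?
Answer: $1489740$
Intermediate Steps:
$g{\left(C \right)} = 2 + 2 C \left(-1 + C\right)$ ($g{\left(C \right)} = 2 + \left(C - 1\right) \left(C + C\right) = 2 + \left(-1 + C\right) 2 C = 2 + 2 C \left(-1 + C\right)$)
$p{\left(0 \right)} g{\left(-4 \right)} \left(-7094\right) = \left(-5 - 0\right) \left(2 - -8 + 2 \left(-4\right)^{2}\right) \left(-7094\right) = \left(-5 + 0\right) \left(2 + 8 + 2 \cdot 16\right) \left(-7094\right) = - 5 \left(2 + 8 + 32\right) \left(-7094\right) = \left(-5\right) 42 \left(-7094\right) = \left(-210\right) \left(-7094\right) = 1489740$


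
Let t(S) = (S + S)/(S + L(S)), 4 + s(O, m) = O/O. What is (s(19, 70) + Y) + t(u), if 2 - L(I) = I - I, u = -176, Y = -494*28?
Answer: -1203469/87 ≈ -13833.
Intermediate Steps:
s(O, m) = -3 (s(O, m) = -4 + O/O = -4 + 1 = -3)
Y = -13832
L(I) = 2 (L(I) = 2 - (I - I) = 2 - 1*0 = 2 + 0 = 2)
t(S) = 2*S/(2 + S) (t(S) = (S + S)/(S + 2) = (2*S)/(2 + S) = 2*S/(2 + S))
(s(19, 70) + Y) + t(u) = (-3 - 13832) + 2*(-176)/(2 - 176) = -13835 + 2*(-176)/(-174) = -13835 + 2*(-176)*(-1/174) = -13835 + 176/87 = -1203469/87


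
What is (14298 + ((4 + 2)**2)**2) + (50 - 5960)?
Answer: 9684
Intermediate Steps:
(14298 + ((4 + 2)**2)**2) + (50 - 5960) = (14298 + (6**2)**2) - 5910 = (14298 + 36**2) - 5910 = (14298 + 1296) - 5910 = 15594 - 5910 = 9684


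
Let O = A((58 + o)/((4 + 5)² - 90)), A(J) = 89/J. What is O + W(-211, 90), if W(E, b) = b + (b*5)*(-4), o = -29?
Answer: -50391/29 ≈ -1737.6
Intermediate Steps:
O = -801/29 (O = 89/(((58 - 29)/((4 + 5)² - 90))) = 89/((29/(9² - 90))) = 89/((29/(81 - 90))) = 89/((29/(-9))) = 89/((29*(-⅑))) = 89/(-29/9) = 89*(-9/29) = -801/29 ≈ -27.621)
W(E, b) = -19*b (W(E, b) = b + (5*b)*(-4) = b - 20*b = -19*b)
O + W(-211, 90) = -801/29 - 19*90 = -801/29 - 1710 = -50391/29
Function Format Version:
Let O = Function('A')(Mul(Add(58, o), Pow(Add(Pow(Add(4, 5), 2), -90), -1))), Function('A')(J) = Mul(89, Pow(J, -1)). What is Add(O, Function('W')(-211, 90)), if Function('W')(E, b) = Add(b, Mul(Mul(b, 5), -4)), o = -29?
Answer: Rational(-50391, 29) ≈ -1737.6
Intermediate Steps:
O = Rational(-801, 29) (O = Mul(89, Pow(Mul(Add(58, -29), Pow(Add(Pow(Add(4, 5), 2), -90), -1)), -1)) = Mul(89, Pow(Mul(29, Pow(Add(Pow(9, 2), -90), -1)), -1)) = Mul(89, Pow(Mul(29, Pow(Add(81, -90), -1)), -1)) = Mul(89, Pow(Mul(29, Pow(-9, -1)), -1)) = Mul(89, Pow(Mul(29, Rational(-1, 9)), -1)) = Mul(89, Pow(Rational(-29, 9), -1)) = Mul(89, Rational(-9, 29)) = Rational(-801, 29) ≈ -27.621)
Function('W')(E, b) = Mul(-19, b) (Function('W')(E, b) = Add(b, Mul(Mul(5, b), -4)) = Add(b, Mul(-20, b)) = Mul(-19, b))
Add(O, Function('W')(-211, 90)) = Add(Rational(-801, 29), Mul(-19, 90)) = Add(Rational(-801, 29), -1710) = Rational(-50391, 29)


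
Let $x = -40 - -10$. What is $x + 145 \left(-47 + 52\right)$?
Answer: $695$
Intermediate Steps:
$x = -30$ ($x = -40 + 10 = -30$)
$x + 145 \left(-47 + 52\right) = -30 + 145 \left(-47 + 52\right) = -30 + 145 \cdot 5 = -30 + 725 = 695$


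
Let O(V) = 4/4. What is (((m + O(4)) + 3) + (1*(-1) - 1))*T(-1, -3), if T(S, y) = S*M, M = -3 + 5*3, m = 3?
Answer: -60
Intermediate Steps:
M = 12 (M = -3 + 15 = 12)
O(V) = 1 (O(V) = 4*(1/4) = 1)
T(S, y) = 12*S (T(S, y) = S*12 = 12*S)
(((m + O(4)) + 3) + (1*(-1) - 1))*T(-1, -3) = (((3 + 1) + 3) + (1*(-1) - 1))*(12*(-1)) = ((4 + 3) + (-1 - 1))*(-12) = (7 - 2)*(-12) = 5*(-12) = -60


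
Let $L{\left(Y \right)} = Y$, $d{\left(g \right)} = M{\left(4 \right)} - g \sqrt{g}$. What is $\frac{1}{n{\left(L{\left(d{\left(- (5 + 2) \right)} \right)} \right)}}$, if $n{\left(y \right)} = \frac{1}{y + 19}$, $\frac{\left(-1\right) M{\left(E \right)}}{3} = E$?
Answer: $7 + 7 i \sqrt{7} \approx 7.0 + 18.52 i$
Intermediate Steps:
$M{\left(E \right)} = - 3 E$
$d{\left(g \right)} = -12 - g^{\frac{3}{2}}$ ($d{\left(g \right)} = \left(-3\right) 4 - g \sqrt{g} = -12 - g^{\frac{3}{2}}$)
$n{\left(y \right)} = \frac{1}{19 + y}$
$\frac{1}{n{\left(L{\left(d{\left(- (5 + 2) \right)} \right)} \right)}} = \frac{1}{\frac{1}{19 - \left(12 + \left(- (5 + 2)\right)^{\frac{3}{2}}\right)}} = \frac{1}{\frac{1}{19 - \left(12 + \left(\left(-1\right) 7\right)^{\frac{3}{2}}\right)}} = \frac{1}{\frac{1}{19 - \left(12 + \left(-7\right)^{\frac{3}{2}}\right)}} = \frac{1}{\frac{1}{19 - \left(12 - 7 i \sqrt{7}\right)}} = \frac{1}{\frac{1}{7 + 7 i \sqrt{7}}} = 7 + 7 i \sqrt{7}$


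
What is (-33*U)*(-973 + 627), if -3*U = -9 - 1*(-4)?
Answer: 19030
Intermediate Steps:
U = 5/3 (U = -(-9 - 1*(-4))/3 = -(-9 + 4)/3 = -⅓*(-5) = 5/3 ≈ 1.6667)
(-33*U)*(-973 + 627) = (-33*5/3)*(-973 + 627) = -55*(-346) = 19030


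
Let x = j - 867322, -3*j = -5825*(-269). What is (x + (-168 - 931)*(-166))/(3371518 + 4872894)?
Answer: -3621589/24733236 ≈ -0.14643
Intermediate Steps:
j = -1566925/3 (j = -(-5825)*(-269)/3 = -⅓*1566925 = -1566925/3 ≈ -5.2231e+5)
x = -4168891/3 (x = -1566925/3 - 867322 = -4168891/3 ≈ -1.3896e+6)
(x + (-168 - 931)*(-166))/(3371518 + 4872894) = (-4168891/3 + (-168 - 931)*(-166))/(3371518 + 4872894) = (-4168891/3 - 1099*(-166))/8244412 = (-4168891/3 + 182434)*(1/8244412) = -3621589/3*1/8244412 = -3621589/24733236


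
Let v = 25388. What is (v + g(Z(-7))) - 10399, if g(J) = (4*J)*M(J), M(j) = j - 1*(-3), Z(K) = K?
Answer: 15101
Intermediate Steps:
M(j) = 3 + j (M(j) = j + 3 = 3 + j)
g(J) = 4*J*(3 + J) (g(J) = (4*J)*(3 + J) = 4*J*(3 + J))
(v + g(Z(-7))) - 10399 = (25388 + 4*(-7)*(3 - 7)) - 10399 = (25388 + 4*(-7)*(-4)) - 10399 = (25388 + 112) - 10399 = 25500 - 10399 = 15101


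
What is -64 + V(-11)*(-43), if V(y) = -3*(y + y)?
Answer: -2902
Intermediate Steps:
V(y) = -6*y
-64 + V(-11)*(-43) = -64 - 6*(-11)*(-43) = -64 + 66*(-43) = -64 - 2838 = -2902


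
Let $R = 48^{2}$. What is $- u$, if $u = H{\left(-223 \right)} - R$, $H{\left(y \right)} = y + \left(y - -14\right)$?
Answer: $2736$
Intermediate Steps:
$H{\left(y \right)} = 14 + 2 y$ ($H{\left(y \right)} = y + \left(y + 14\right) = y + \left(14 + y\right) = 14 + 2 y$)
$R = 2304$
$u = -2736$ ($u = \left(14 + 2 \left(-223\right)\right) - 2304 = \left(14 - 446\right) - 2304 = -432 - 2304 = -2736$)
$- u = \left(-1\right) \left(-2736\right) = 2736$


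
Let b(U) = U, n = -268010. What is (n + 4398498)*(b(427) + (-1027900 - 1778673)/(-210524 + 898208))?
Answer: 300322097895890/171921 ≈ 1.7469e+9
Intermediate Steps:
(n + 4398498)*(b(427) + (-1027900 - 1778673)/(-210524 + 898208)) = (-268010 + 4398498)*(427 + (-1027900 - 1778673)/(-210524 + 898208)) = 4130488*(427 - 2806573/687684) = 4130488*(290834495/687684) = 300322097895890/171921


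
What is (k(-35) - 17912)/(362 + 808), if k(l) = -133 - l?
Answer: -1801/117 ≈ -15.393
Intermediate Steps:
(k(-35) - 17912)/(362 + 808) = ((-133 - 1*(-35)) - 17912)/(362 + 808) = ((-133 + 35) - 17912)/1170 = (-98 - 17912)*(1/1170) = -18010*1/1170 = -1801/117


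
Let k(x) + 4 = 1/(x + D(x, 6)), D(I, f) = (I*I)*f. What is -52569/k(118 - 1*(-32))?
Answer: 7104700350/540599 ≈ 13142.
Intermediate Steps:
D(I, f) = f*I² (D(I, f) = I²*f = f*I²)
k(x) = -4 + 1/(x + 6*x²)
-52569/k(118 - 1*(-32)) = -52569*(1 + 6*(118 - 1*(-32)))*(118 - 1*(-32))/(1 - 24*(118 - 1*(-32))² - 4*(118 - 1*(-32))) = -52569*(1 + 6*(118 + 32))*(118 + 32)/(1 - 24*(118 + 32)² - 4*(118 + 32)) = -52569*150*(1 + 6*150)/(1 - 24*150² - 4*150) = -52569*150*(1 + 900)/(1 - 24*22500 - 600) = -52569*135150/(1 - 540000 - 600) = -52569/((1/150)*(1/901)*(-540599)) = -52569/(-540599/135150) = -52569*(-135150/540599) = 7104700350/540599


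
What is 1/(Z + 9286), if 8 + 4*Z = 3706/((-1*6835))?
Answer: 13670/126910427 ≈ 0.00010771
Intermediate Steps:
Z = -29193/13670 (Z = -2 + (3706/((-1*6835)))/4 = -2 + (3706/(-6835))/4 = -2 + (3706*(-1/6835))/4 = -2 + (¼)*(-3706/6835) = -2 - 1853/13670 = -29193/13670 ≈ -2.1356)
1/(Z + 9286) = 1/(-29193/13670 + 9286) = 1/(126910427/13670) = 13670/126910427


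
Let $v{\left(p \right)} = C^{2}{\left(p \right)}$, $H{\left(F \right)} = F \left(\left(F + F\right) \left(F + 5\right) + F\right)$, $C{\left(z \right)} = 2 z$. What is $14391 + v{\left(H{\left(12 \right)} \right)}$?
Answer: $101620791$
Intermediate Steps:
$H{\left(F \right)} = F \left(F + 2 F \left(5 + F\right)\right)$ ($H{\left(F \right)} = F \left(2 F \left(5 + F\right) + F\right) = F \left(F + 2 F \left(5 + F\right)\right)$)
$v{\left(p \right)} = 4 p^{2}$ ($v{\left(p \right)} = \left(2 p\right)^{2} = 4 p^{2}$)
$14391 + v{\left(H{\left(12 \right)} \right)} = 14391 + 4 \left(12^{2} \left(11 + 2 \cdot 12\right)\right)^{2} = 14391 + 4 \left(144 \left(11 + 24\right)\right)^{2} = 14391 + 4 \left(144 \cdot 35\right)^{2} = 14391 + 4 \cdot 5040^{2} = 14391 + 4 \cdot 25401600 = 14391 + 101606400 = 101620791$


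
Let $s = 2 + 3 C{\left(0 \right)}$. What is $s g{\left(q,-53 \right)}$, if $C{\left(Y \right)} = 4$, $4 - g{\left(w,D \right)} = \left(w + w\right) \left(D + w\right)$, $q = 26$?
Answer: $19712$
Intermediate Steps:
$g{\left(w,D \right)} = 4 - 2 w \left(D + w\right)$ ($g{\left(w,D \right)} = 4 - \left(w + w\right) \left(D + w\right) = 4 - 2 w \left(D + w\right)$)
$s = 14$ ($s = 2 + 3 \cdot 4 = 2 + 12 = 14$)
$s g{\left(q,-53 \right)} = 14 \left(4 - 2 \cdot 26^{2} - \left(-106\right) 26\right) = 14 \left(4 - 1352 + 2756\right) = 14 \cdot 1408 = 19712$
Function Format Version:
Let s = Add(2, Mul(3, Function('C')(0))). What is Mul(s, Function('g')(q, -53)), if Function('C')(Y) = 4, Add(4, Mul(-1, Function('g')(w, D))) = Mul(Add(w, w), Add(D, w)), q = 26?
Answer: 19712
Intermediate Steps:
Function('g')(w, D) = Add(4, Mul(-2, w, Add(D, w))) (Function('g')(w, D) = Add(4, Mul(-1, Mul(Add(w, w), Add(D, w)))) = Add(4, Mul(-1, Mul(Mul(2, w), Add(D, w)))) = Add(4, Mul(-1, Mul(2, w, Add(D, w)))) = Add(4, Mul(-2, w, Add(D, w))))
s = 14 (s = Add(2, Mul(3, 4)) = Add(2, 12) = 14)
Mul(s, Function('g')(q, -53)) = Mul(14, Add(4, Mul(-2, Pow(26, 2)), Mul(-2, -53, 26))) = Mul(14, Add(4, Mul(-2, 676), 2756)) = Mul(14, Add(4, -1352, 2756)) = Mul(14, 1408) = 19712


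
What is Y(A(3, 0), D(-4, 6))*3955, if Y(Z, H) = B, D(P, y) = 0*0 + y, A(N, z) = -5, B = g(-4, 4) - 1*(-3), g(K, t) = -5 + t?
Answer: 7910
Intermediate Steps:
B = 2 (B = (-5 + 4) - 1*(-3) = -1 + 3 = 2)
D(P, y) = y (D(P, y) = 0 + y = y)
Y(Z, H) = 2
Y(A(3, 0), D(-4, 6))*3955 = 2*3955 = 7910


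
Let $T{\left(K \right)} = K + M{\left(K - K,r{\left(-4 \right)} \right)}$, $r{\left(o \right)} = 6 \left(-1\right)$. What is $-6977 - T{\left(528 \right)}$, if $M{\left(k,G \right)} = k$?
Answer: $-7505$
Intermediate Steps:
$r{\left(o \right)} = -6$
$T{\left(K \right)} = K$ ($T{\left(K \right)} = K + \left(K - K\right) = K + 0 = K$)
$-6977 - T{\left(528 \right)} = -6977 - 528 = -7505$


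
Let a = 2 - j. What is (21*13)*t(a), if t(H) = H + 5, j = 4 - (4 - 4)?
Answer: 819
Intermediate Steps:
j = 4 (j = 4 - 1*0 = 4 + 0 = 4)
a = -2 (a = 2 - 1*4 = 2 - 4 = -2)
t(H) = 5 + H
(21*13)*t(a) = (21*13)*(5 - 2) = 273*3 = 819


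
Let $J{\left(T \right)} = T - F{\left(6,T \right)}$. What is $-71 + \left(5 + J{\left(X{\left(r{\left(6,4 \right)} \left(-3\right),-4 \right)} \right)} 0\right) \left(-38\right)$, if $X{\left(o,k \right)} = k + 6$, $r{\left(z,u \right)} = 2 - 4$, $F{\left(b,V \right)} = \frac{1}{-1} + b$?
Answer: $-261$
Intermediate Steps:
$F{\left(b,V \right)} = -1 + b$
$r{\left(z,u \right)} = -2$
$X{\left(o,k \right)} = 6 + k$
$J{\left(T \right)} = -5 + T$ ($J{\left(T \right)} = T - \left(-1 + 6\right) = T - 5 = -5 + T$)
$-71 + \left(5 + J{\left(X{\left(r{\left(6,4 \right)} \left(-3\right),-4 \right)} \right)} 0\right) \left(-38\right) = -71 + \left(5 + \left(-5 + \left(6 - 4\right)\right) 0\right) \left(-38\right) = -71 + \left(5 + \left(-5 + 2\right) 0\right) \left(-38\right) = -71 + \left(5 - 0\right) \left(-38\right) = -71 + \left(5 + 0\right) \left(-38\right) = -71 + 5 \left(-38\right) = -71 - 190 = -261$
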